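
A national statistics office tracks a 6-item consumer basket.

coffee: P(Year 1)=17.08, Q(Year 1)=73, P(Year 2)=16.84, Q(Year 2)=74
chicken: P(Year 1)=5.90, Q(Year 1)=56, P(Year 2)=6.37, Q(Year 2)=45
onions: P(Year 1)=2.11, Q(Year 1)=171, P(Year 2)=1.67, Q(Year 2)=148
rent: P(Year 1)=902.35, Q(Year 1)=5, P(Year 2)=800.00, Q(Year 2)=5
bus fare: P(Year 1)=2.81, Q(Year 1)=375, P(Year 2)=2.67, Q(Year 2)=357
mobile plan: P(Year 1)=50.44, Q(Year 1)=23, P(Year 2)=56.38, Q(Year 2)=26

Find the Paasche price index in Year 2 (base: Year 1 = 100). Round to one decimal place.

Paasche price index uses current-period quantities as weights.
ΣP(Year 2)·Q(Year 2) = 16.84×74 + 6.37×45 + 1.67×148 + 800.00×5 + 2.67×357 + 56.38×26 = 1246.16 + 286.65 + 247.16 + 4000 + 953.19 + 1465.88 = 8199.04
ΣP(Year 1)·Q(Year 2) = 17.08×74 + 5.90×45 + 2.11×148 + 902.35×5 + 2.81×357 + 50.44×26 = 1263.92 + 265.5 + 312.28 + 4511.75 + 1003.17 + 1311.44 = 8668.06
Index = 8199.04 / 8668.06 × 100 = 94.5891

94.6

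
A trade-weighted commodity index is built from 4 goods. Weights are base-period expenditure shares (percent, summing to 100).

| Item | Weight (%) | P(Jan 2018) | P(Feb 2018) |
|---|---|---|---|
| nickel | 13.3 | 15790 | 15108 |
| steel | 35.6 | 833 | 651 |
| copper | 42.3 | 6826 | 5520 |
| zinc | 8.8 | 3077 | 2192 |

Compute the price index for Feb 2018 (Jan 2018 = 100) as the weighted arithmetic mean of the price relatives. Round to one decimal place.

nickel: 13.3 × (15108/15790) = 13.3 × 0.956808 = 12.7255
steel: 35.6 × (651/833) = 35.6 × 0.781513 = 27.8218
copper: 42.3 × (5520/6826) = 42.3 × 0.808673 = 34.2069
zinc: 8.8 × (2192/3077) = 8.8 × 0.712382 = 6.2690
Index = Σ wᵢ·(p₁ᵢ/p₀ᵢ) = 12.7255 + 27.8218 + 34.2069 + 6.2690 = 81.0232

81.0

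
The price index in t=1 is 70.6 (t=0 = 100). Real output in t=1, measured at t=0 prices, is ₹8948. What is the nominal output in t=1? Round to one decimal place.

Nominal = Real × (Index/100) = 8948 × (70.6/100)
        = 8948 × 0.706 = 6317.2880

6317.3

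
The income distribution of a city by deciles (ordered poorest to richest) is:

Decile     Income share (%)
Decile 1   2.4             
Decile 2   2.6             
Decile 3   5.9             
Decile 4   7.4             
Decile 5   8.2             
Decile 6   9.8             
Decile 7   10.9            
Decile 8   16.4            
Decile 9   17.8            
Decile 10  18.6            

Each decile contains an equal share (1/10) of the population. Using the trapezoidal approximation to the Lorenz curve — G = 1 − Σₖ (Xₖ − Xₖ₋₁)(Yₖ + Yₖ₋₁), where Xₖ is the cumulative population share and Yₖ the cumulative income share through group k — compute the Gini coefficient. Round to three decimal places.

0.317

Cumulative income shares Yₖ: 0.0240, 0.0500, 0.1090, 0.1830, 0.2650, 0.3630, 0.4720, 0.6360, 0.8140, 1.0000
Σ (Xₖ−Xₖ₋₁)(Yₖ+Yₖ₋₁) = (1/10)(0.0240+0.0000) + (1/10)(0.0500+0.0240) + (1/10)(0.1090+0.0500) + (1/10)(0.1830+0.1090) + (1/10)(0.2650+0.1830) + (1/10)(0.3630+0.2650) + (1/10)(0.4720+0.3630) + (1/10)(0.6360+0.4720) + (1/10)(0.8140+0.6360) + (1/10)(1.0000+0.8140)
  = 0.0024 + 0.0074 + 0.0159 + 0.0292 + 0.0448 + 0.0628 + 0.0835 + 0.1108 + 0.1450 + 0.1814 = 0.6832
G = 1 − 0.6832 = 0.3168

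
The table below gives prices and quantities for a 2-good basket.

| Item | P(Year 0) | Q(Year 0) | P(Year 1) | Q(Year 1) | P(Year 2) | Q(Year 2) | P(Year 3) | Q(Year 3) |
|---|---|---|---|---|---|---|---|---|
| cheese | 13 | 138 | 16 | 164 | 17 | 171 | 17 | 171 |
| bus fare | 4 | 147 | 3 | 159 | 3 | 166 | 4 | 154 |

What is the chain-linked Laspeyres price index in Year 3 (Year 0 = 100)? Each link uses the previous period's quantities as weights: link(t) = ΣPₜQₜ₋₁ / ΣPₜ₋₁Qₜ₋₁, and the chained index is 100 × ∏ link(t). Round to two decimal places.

122.80

Link Year 0→Year 1:
ΣP(Year 1)Q(Year 0) = 16×138 + 3×147 = 2208 + 441 = 2649
ΣP(Year 0)Q(Year 0) = 13×138 + 4×147 = 1794 + 588 = 2382
link = 2649/2382 = 1.112091
Link Year 1→Year 2:
ΣP(Year 2)Q(Year 1) = 17×164 + 3×159 = 2788 + 477 = 3265
ΣP(Year 1)Q(Year 1) = 16×164 + 3×159 = 2624 + 477 = 3101
link = 3265/3101 = 1.052886
Link Year 2→Year 3:
ΣP(Year 3)Q(Year 2) = 17×171 + 4×166 = 2907 + 664 = 3571
ΣP(Year 2)Q(Year 2) = 17×171 + 3×166 = 2907 + 498 = 3405
link = 3571/3405 = 1.048752
Chained index = 100 × 1.112091 × 1.052886 × 1.048752 = 122.7989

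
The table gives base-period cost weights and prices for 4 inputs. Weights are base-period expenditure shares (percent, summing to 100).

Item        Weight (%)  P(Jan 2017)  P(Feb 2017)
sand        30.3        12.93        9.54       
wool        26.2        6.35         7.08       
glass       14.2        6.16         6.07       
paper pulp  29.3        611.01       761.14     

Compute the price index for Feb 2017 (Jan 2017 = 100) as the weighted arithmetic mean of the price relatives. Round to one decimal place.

102.1

sand: 30.3 × (9.54/12.93) = 30.3 × 0.737819 = 22.3559
wool: 26.2 × (7.08/6.35) = 26.2 × 1.114961 = 29.2120
glass: 14.2 × (6.07/6.16) = 14.2 × 0.985390 = 13.9925
paper pulp: 29.3 × (761.14/611.01) = 29.3 × 1.245708 = 36.4992
Index = Σ wᵢ·(p₁ᵢ/p₀ᵢ) = 22.3559 + 29.2120 + 13.9925 + 36.4992 = 102.0597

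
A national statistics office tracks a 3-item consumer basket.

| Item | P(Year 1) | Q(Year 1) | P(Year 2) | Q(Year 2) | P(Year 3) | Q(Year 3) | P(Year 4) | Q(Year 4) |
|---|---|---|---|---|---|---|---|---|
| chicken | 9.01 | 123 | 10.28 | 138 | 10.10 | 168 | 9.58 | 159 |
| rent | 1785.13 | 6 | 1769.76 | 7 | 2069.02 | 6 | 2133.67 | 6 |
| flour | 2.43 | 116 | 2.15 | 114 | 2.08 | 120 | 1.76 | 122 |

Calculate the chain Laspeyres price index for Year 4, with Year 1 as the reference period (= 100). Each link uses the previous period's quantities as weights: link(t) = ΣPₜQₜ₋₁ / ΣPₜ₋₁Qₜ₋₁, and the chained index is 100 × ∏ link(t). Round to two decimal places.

Link Year 1→Year 2:
ΣP(Year 2)Q(Year 1) = 10.28×123 + 1769.76×6 + 2.15×116 = 1264.44 + 10618.56 + 249.4 = 12132.4
ΣP(Year 1)Q(Year 1) = 9.01×123 + 1785.13×6 + 2.43×116 = 1108.23 + 10710.78 + 281.88 = 12100.89
link = 12132.4/12100.89 = 1.002604
Link Year 2→Year 3:
ΣP(Year 3)Q(Year 2) = 10.10×138 + 2069.02×7 + 2.08×114 = 1393.8 + 14483.14 + 237.12 = 16114.06
ΣP(Year 2)Q(Year 2) = 10.28×138 + 1769.76×7 + 2.15×114 = 1418.64 + 12388.32 + 245.1 = 14052.06
link = 16114.06/14052.06 = 1.146740
Link Year 3→Year 4:
ΣP(Year 4)Q(Year 3) = 9.58×168 + 2133.67×6 + 1.76×120 = 1609.44 + 12802.02 + 211.2 = 14622.66
ΣP(Year 3)Q(Year 3) = 10.10×168 + 2069.02×6 + 2.08×120 = 1696.8 + 12414.12 + 249.6 = 14360.52
link = 14622.66/14360.52 = 1.018254
Chained index = 100 × 1.002604 × 1.146740 × 1.018254 = 117.0713

117.07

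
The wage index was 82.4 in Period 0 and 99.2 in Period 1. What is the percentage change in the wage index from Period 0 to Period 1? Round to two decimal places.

Change = (99.2 − 82.4) / 82.4 × 100
       = 16.8 / 82.4 × 100 = 20.3883%

20.39%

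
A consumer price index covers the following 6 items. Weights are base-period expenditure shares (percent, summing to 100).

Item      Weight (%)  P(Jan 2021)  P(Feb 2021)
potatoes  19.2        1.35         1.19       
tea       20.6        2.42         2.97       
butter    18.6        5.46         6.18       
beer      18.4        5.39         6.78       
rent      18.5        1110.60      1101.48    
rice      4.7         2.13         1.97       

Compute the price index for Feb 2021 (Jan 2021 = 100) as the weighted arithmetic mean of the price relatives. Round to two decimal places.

109.10

potatoes: 19.2 × (1.19/1.35) = 19.2 × 0.881481 = 16.9244
tea: 20.6 × (2.97/2.42) = 20.6 × 1.227273 = 25.2818
butter: 18.6 × (6.18/5.46) = 18.6 × 1.131868 = 21.0527
beer: 18.4 × (6.78/5.39) = 18.4 × 1.257885 = 23.1451
rent: 18.5 × (1101.48/1110.60) = 18.5 × 0.991788 = 18.3481
rice: 4.7 × (1.97/2.13) = 4.7 × 0.924883 = 4.3469
Index = Σ wᵢ·(p₁ᵢ/p₀ᵢ) = 16.9244 + 25.2818 + 21.0527 + 23.1451 + 18.3481 + 4.3469 = 109.0991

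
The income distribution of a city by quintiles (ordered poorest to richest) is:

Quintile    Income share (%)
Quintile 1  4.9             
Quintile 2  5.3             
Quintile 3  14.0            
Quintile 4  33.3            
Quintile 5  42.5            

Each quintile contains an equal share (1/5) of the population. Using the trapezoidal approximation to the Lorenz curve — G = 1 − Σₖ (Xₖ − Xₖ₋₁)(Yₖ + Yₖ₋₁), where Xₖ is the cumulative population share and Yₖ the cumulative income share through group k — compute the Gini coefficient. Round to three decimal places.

Cumulative income shares Yₖ: 0.0490, 0.1020, 0.2420, 0.5750, 1.0000
Σ (Xₖ−Xₖ₋₁)(Yₖ+Yₖ₋₁) = (1/5)(0.0490+0.0000) + (1/5)(0.1020+0.0490) + (1/5)(0.2420+0.1020) + (1/5)(0.5750+0.2420) + (1/5)(1.0000+0.5750)
  = 0.0098 + 0.0302 + 0.0688 + 0.1634 + 0.3150 = 0.5872
G = 1 − 0.5872 = 0.4128

0.413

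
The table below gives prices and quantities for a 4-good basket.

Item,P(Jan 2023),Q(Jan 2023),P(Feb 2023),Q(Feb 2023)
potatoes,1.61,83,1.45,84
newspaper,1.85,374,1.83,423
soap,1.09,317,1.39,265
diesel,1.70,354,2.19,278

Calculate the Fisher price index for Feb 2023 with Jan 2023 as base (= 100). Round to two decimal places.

112.75

Laspeyres component (base-period weights):
ΣP(Feb 2023)Q(Jan 2023) = 1.45×83 + 1.83×374 + 1.39×317 + 2.19×354 = 120.35 + 684.42 + 440.63 + 775.26 = 2020.66
ΣP(Jan 2023)Q(Jan 2023) = 1.61×83 + 1.85×374 + 1.09×317 + 1.70×354 = 133.63 + 691.9 + 345.53 + 601.8 = 1772.86
L = 2020.66 / 1772.86 × 100 = 113.9774
Paasche component (current-period weights):
ΣP(Feb 2023)Q(Feb 2023) = 1.45×84 + 1.83×423 + 1.39×265 + 2.19×278 = 121.8 + 774.09 + 368.35 + 608.82 = 1873.06
ΣP(Jan 2023)Q(Feb 2023) = 1.61×84 + 1.85×423 + 1.09×265 + 1.70×278 = 135.24 + 782.55 + 288.85 + 472.6 = 1679.24
P = 1873.06 / 1679.24 × 100 = 111.5421
Fisher = √(L × P) = √(113.9774 × 111.5421) = 112.7532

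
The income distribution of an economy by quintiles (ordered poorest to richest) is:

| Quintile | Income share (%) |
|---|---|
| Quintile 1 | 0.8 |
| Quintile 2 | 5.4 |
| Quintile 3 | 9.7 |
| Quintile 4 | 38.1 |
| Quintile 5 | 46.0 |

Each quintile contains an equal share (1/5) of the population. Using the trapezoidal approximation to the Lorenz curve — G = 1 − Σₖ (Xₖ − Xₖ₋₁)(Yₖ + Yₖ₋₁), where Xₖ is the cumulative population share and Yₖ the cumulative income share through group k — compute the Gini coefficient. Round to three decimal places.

Cumulative income shares Yₖ: 0.0080, 0.0620, 0.1590, 0.5400, 1.0000
Σ (Xₖ−Xₖ₋₁)(Yₖ+Yₖ₋₁) = (1/5)(0.0080+0.0000) + (1/5)(0.0620+0.0080) + (1/5)(0.1590+0.0620) + (1/5)(0.5400+0.1590) + (1/5)(1.0000+0.5400)
  = 0.0016 + 0.0140 + 0.0442 + 0.1398 + 0.3080 = 0.5076
G = 1 − 0.5076 = 0.4924

0.492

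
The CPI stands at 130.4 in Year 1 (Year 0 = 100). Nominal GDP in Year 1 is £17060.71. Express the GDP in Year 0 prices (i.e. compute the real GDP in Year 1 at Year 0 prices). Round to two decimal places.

Real = Nominal ÷ (Index/100) = 17060.71 ÷ (130.4/100)
     = 17060.71 ÷ 1.304 = 13083.3666

13083.37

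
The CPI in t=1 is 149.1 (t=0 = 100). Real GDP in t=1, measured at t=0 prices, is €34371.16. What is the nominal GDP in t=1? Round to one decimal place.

51247.4

Nominal = Real × (Index/100) = 34371.16 × (149.1/100)
        = 34371.16 × 1.491 = 51247.3996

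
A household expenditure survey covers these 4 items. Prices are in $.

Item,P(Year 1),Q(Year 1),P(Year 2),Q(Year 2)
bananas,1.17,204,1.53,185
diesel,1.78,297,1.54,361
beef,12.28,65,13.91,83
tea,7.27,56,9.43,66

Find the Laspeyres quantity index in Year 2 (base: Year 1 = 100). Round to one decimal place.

Laspeyres quantity index uses base-period prices as weights.
ΣP(Year 1)·Q(Year 2) = 1.17×185 + 1.78×361 + 12.28×83 + 7.27×66 = 216.45 + 642.58 + 1019.24 + 479.82 = 2358.09
ΣP(Year 1)·Q(Year 1) = 1.17×204 + 1.78×297 + 12.28×65 + 7.27×56 = 238.68 + 528.66 + 798.2 + 407.12 = 1972.66
Index = 2358.09 / 1972.66 × 100 = 119.5386

119.5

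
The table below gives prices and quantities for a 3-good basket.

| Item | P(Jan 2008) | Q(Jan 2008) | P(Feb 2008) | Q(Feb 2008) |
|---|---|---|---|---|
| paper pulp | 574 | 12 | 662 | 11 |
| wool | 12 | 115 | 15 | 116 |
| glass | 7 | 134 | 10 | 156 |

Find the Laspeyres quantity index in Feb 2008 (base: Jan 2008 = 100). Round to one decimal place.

95.6

Laspeyres quantity index uses base-period prices as weights.
ΣP(Jan 2008)·Q(Feb 2008) = 574×11 + 12×116 + 7×156 = 6314 + 1392 + 1092 = 8798
ΣP(Jan 2008)·Q(Jan 2008) = 574×12 + 12×115 + 7×134 = 6888 + 1380 + 938 = 9206
Index = 8798 / 9206 × 100 = 95.5681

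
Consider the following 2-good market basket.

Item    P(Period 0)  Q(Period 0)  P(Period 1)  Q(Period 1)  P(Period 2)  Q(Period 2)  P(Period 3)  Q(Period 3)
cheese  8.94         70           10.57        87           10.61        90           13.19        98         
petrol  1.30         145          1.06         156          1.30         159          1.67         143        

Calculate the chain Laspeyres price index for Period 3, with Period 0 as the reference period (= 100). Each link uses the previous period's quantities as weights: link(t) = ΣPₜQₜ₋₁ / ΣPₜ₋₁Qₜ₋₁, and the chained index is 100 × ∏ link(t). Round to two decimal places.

Link Period 0→Period 1:
ΣP(Period 1)Q(Period 0) = 10.57×70 + 1.06×145 = 739.9 + 153.7 = 893.6
ΣP(Period 0)Q(Period 0) = 8.94×70 + 1.30×145 = 625.8 + 188.5 = 814.3
link = 893.6/814.3 = 1.097384
Link Period 1→Period 2:
ΣP(Period 2)Q(Period 1) = 10.61×87 + 1.30×156 = 923.07 + 202.8 = 1125.87
ΣP(Period 1)Q(Period 1) = 10.57×87 + 1.06×156 = 919.59 + 165.36 = 1084.95
link = 1125.87/1084.95 = 1.037716
Link Period 2→Period 3:
ΣP(Period 3)Q(Period 2) = 13.19×90 + 1.67×159 = 1187.1 + 265.53 = 1452.63
ΣP(Period 2)Q(Period 2) = 10.61×90 + 1.30×159 = 954.9 + 206.7 = 1161.6
link = 1452.63/1161.6 = 1.250542
Chained index = 100 × 1.097384 × 1.037716 × 1.250542 = 142.4084

142.41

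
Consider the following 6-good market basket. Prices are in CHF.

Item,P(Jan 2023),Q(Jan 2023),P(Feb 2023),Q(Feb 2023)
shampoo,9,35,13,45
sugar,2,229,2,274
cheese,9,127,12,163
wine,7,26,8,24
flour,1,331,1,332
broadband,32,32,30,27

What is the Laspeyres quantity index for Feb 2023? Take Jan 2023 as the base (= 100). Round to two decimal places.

Laspeyres quantity index uses base-period prices as weights.
ΣP(Jan 2023)·Q(Feb 2023) = 9×45 + 2×274 + 9×163 + 7×24 + 1×332 + 32×27 = 405 + 548 + 1467 + 168 + 332 + 864 = 3784
ΣP(Jan 2023)·Q(Jan 2023) = 9×35 + 2×229 + 9×127 + 7×26 + 1×331 + 32×32 = 315 + 458 + 1143 + 182 + 331 + 1024 = 3453
Index = 3784 / 3453 × 100 = 109.5859

109.59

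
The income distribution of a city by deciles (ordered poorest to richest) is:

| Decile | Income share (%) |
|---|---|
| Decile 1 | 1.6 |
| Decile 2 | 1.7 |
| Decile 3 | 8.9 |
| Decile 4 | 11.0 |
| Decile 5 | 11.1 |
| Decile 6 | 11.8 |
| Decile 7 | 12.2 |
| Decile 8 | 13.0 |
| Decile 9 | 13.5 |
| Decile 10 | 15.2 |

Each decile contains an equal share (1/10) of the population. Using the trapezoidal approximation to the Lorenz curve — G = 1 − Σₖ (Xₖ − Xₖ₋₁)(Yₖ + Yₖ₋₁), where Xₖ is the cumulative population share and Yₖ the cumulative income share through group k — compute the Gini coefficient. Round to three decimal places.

0.230

Cumulative income shares Yₖ: 0.0160, 0.0330, 0.1220, 0.2320, 0.3430, 0.4610, 0.5830, 0.7130, 0.8480, 1.0000
Σ (Xₖ−Xₖ₋₁)(Yₖ+Yₖ₋₁) = (1/10)(0.0160+0.0000) + (1/10)(0.0330+0.0160) + (1/10)(0.1220+0.0330) + (1/10)(0.2320+0.1220) + (1/10)(0.3430+0.2320) + (1/10)(0.4610+0.3430) + (1/10)(0.5830+0.4610) + (1/10)(0.7130+0.5830) + (1/10)(0.8480+0.7130) + (1/10)(1.0000+0.8480)
  = 0.0016 + 0.0049 + 0.0155 + 0.0354 + 0.0575 + 0.0804 + 0.1044 + 0.1296 + 0.1561 + 0.1848 = 0.7702
G = 1 − 0.7702 = 0.2298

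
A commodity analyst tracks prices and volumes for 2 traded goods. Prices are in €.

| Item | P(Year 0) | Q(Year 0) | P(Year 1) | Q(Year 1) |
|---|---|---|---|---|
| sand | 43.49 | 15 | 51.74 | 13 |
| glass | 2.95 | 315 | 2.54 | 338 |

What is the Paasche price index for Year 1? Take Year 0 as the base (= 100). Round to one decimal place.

Paasche price index uses current-period quantities as weights.
ΣP(Year 1)·Q(Year 1) = 51.74×13 + 2.54×338 = 672.62 + 858.52 = 1531.14
ΣP(Year 0)·Q(Year 1) = 43.49×13 + 2.95×338 = 565.37 + 997.1 = 1562.47
Index = 1531.14 / 1562.47 × 100 = 97.9948

98.0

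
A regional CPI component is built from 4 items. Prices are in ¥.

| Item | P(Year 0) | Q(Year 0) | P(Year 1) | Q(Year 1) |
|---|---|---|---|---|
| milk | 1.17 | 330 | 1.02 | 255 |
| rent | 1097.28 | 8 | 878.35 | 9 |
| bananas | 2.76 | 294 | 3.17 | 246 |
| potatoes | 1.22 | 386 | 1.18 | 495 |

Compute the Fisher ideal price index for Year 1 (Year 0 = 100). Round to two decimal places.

83.47

Laspeyres component (base-period weights):
ΣP(Year 1)Q(Year 0) = 1.02×330 + 878.35×8 + 3.17×294 + 1.18×386 = 336.6 + 7026.8 + 931.98 + 455.48 = 8750.86
ΣP(Year 0)Q(Year 0) = 1.17×330 + 1097.28×8 + 2.76×294 + 1.22×386 = 386.1 + 8778.24 + 811.44 + 470.92 = 10446.7
L = 8750.86 / 10446.7 × 100 = 83.7667
Paasche component (current-period weights):
ΣP(Year 1)Q(Year 1) = 1.02×255 + 878.35×9 + 3.17×246 + 1.18×495 = 260.1 + 7905.15 + 779.82 + 584.1 = 9529.17
ΣP(Year 0)Q(Year 1) = 1.17×255 + 1097.28×9 + 2.76×246 + 1.22×495 = 298.35 + 9875.52 + 678.96 + 603.9 = 11456.73
P = 9529.17 / 11456.73 × 100 = 83.1753
Fisher = √(L × P) = √(83.7667 × 83.1753) = 83.4705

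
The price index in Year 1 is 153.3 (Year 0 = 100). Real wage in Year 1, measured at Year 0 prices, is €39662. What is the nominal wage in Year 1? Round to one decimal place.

60801.8

Nominal = Real × (Index/100) = 39662 × (153.3/100)
        = 39662 × 1.533 = 60801.8460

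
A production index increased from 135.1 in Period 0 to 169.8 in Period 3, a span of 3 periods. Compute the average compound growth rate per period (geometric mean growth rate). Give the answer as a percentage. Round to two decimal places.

7.92%

Growth factor = (169.8/135.1)^(1/3) = (1.256847)^(1/3) = 1.079181
Growth rate = 1.079181 − 1 = 0.079181 = 7.9181%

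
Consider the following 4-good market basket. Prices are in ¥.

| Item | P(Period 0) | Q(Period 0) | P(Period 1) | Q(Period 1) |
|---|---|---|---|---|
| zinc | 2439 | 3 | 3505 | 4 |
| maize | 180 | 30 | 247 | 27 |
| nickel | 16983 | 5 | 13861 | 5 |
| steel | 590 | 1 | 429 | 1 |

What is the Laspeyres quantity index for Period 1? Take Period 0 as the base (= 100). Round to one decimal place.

101.9

Laspeyres quantity index uses base-period prices as weights.
ΣP(Period 0)·Q(Period 1) = 2439×4 + 180×27 + 16983×5 + 590×1 = 9756 + 4860 + 84915 + 590 = 100121
ΣP(Period 0)·Q(Period 0) = 2439×3 + 180×30 + 16983×5 + 590×1 = 7317 + 5400 + 84915 + 590 = 98222
Index = 100121 / 98222 × 100 = 101.9334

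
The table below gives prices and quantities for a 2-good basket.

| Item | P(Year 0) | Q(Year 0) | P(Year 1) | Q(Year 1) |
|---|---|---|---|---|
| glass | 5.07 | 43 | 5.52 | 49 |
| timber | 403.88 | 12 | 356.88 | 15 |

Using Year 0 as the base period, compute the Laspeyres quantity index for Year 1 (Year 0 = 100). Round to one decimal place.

Laspeyres quantity index uses base-period prices as weights.
ΣP(Year 0)·Q(Year 1) = 5.07×49 + 403.88×15 = 248.43 + 6058.2 = 6306.63
ΣP(Year 0)·Q(Year 0) = 5.07×43 + 403.88×12 = 218.01 + 4846.56 = 5064.57
Index = 6306.63 / 5064.57 × 100 = 124.5245

124.5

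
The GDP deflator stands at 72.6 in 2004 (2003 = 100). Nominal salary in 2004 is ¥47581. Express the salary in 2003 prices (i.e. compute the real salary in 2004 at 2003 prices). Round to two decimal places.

Real = Nominal ÷ (Index/100) = 47581 ÷ (72.6/100)
     = 47581 ÷ 0.726 = 65538.5675

65538.57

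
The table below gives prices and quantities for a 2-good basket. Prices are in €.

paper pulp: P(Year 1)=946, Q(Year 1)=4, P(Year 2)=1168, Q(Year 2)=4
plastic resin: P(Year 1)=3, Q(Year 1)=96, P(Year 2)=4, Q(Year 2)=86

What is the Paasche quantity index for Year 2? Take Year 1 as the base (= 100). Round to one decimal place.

99.2

Paasche quantity index uses current-period prices as weights.
ΣP(Year 2)·Q(Year 2) = 1168×4 + 4×86 = 4672 + 344 = 5016
ΣP(Year 2)·Q(Year 1) = 1168×4 + 4×96 = 4672 + 384 = 5056
Index = 5016 / 5056 × 100 = 99.2089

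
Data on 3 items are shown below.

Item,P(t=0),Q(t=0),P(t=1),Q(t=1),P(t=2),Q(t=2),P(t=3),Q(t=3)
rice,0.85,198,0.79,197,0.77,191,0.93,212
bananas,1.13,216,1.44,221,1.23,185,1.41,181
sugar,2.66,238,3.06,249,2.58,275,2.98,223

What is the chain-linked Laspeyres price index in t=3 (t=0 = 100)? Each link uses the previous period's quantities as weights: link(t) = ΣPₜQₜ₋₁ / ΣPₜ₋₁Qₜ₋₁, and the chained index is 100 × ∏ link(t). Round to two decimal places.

114.47

Link t=0→t=1:
ΣP(t=1)Q(t=0) = 0.79×198 + 1.44×216 + 3.06×238 = 156.42 + 311.04 + 728.28 = 1195.74
ΣP(t=0)Q(t=0) = 0.85×198 + 1.13×216 + 2.66×238 = 168.3 + 244.08 + 633.08 = 1045.46
link = 1195.74/1045.46 = 1.143745
Link t=1→t=2:
ΣP(t=2)Q(t=1) = 0.77×197 + 1.23×221 + 2.58×249 = 151.69 + 271.83 + 642.42 = 1065.94
ΣP(t=1)Q(t=1) = 0.79×197 + 1.44×221 + 3.06×249 = 155.63 + 318.24 + 761.94 = 1235.81
link = 1065.94/1235.81 = 0.862544
Link t=2→t=3:
ΣP(t=3)Q(t=2) = 0.93×191 + 1.41×185 + 2.98×275 = 177.63 + 260.85 + 819.5 = 1257.98
ΣP(t=2)Q(t=2) = 0.77×191 + 1.23×185 + 2.58×275 = 147.07 + 227.55 + 709.5 = 1084.12
link = 1257.98/1084.12 = 1.160370
Chained index = 100 × 1.143745 × 0.862544 × 1.160370 = 114.4740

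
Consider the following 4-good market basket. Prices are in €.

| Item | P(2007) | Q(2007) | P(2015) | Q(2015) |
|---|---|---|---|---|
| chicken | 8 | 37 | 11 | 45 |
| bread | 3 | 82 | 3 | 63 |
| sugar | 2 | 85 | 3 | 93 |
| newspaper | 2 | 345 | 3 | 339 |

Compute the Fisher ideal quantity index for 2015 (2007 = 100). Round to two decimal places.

Laspeyres component (base-period weights):
ΣP(2007)Q(2015) = 8×45 + 3×63 + 2×93 + 2×339 = 360 + 189 + 186 + 678 = 1413
ΣP(2007)Q(2007) = 8×37 + 3×82 + 2×85 + 2×345 = 296 + 246 + 170 + 690 = 1402
L = 1413 / 1402 × 100 = 100.7846
Paasche component (current-period weights):
ΣP(2015)Q(2015) = 11×45 + 3×63 + 3×93 + 3×339 = 495 + 189 + 279 + 1017 = 1980
ΣP(2015)Q(2007) = 11×37 + 3×82 + 3×85 + 3×345 = 407 + 246 + 255 + 1035 = 1943
P = 1980 / 1943 × 100 = 101.9043
Fisher = √(L × P) = √(100.7846 × 101.9043) = 101.3429

101.34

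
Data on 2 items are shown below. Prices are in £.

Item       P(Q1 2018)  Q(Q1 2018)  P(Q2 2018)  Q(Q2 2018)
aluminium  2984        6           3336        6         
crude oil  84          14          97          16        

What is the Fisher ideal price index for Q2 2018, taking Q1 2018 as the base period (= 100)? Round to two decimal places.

112.04

Laspeyres component (base-period weights):
ΣP(Q2 2018)Q(Q1 2018) = 3336×6 + 97×14 = 20016 + 1358 = 21374
ΣP(Q1 2018)Q(Q1 2018) = 2984×6 + 84×14 = 17904 + 1176 = 19080
L = 21374 / 19080 × 100 = 112.0231
Paasche component (current-period weights):
ΣP(Q2 2018)Q(Q2 2018) = 3336×6 + 97×16 = 20016 + 1552 = 21568
ΣP(Q1 2018)Q(Q2 2018) = 2984×6 + 84×16 = 17904 + 1344 = 19248
P = 21568 / 19248 × 100 = 112.0532
Fisher = √(L × P) = √(112.0231 × 112.0532) = 112.0381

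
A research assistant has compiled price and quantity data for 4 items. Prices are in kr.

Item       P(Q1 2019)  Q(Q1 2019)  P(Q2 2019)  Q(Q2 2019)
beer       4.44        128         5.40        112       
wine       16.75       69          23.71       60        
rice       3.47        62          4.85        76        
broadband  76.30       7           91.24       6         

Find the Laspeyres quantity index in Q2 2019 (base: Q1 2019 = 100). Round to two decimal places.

Laspeyres quantity index uses base-period prices as weights.
ΣP(Q1 2019)·Q(Q2 2019) = 4.44×112 + 16.75×60 + 3.47×76 + 76.30×6 = 497.28 + 1005 + 263.72 + 457.8 = 2223.8
ΣP(Q1 2019)·Q(Q1 2019) = 4.44×128 + 16.75×69 + 3.47×62 + 76.30×7 = 568.32 + 1155.75 + 215.14 + 534.1 = 2473.31
Index = 2223.8 / 2473.31 × 100 = 89.9119

89.91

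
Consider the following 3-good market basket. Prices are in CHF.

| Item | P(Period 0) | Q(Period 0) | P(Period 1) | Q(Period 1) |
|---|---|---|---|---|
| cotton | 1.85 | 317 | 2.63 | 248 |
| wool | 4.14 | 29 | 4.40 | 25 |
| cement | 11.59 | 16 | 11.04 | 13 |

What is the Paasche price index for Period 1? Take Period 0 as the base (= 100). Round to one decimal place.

127.0

Paasche price index uses current-period quantities as weights.
ΣP(Period 1)·Q(Period 1) = 2.63×248 + 4.40×25 + 11.04×13 = 652.24 + 110 + 143.52 = 905.76
ΣP(Period 0)·Q(Period 1) = 1.85×248 + 4.14×25 + 11.59×13 = 458.8 + 103.5 + 150.67 = 712.97
Index = 905.76 / 712.97 × 100 = 127.0404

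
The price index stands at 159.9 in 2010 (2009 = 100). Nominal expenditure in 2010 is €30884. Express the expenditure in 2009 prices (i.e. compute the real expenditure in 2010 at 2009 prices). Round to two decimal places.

19314.57

Real = Nominal ÷ (Index/100) = 30884 ÷ (159.9/100)
     = 30884 ÷ 1.599 = 19314.5716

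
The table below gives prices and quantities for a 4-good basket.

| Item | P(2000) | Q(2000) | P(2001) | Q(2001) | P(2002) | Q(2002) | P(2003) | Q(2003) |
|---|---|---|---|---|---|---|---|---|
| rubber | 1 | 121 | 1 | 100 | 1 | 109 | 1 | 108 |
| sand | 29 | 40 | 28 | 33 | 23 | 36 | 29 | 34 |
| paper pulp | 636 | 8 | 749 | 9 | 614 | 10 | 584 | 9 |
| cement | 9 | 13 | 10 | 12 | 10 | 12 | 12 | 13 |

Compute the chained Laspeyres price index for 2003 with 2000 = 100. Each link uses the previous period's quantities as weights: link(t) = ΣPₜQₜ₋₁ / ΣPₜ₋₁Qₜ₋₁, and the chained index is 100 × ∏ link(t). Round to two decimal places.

92.87

Link 2000→2001:
ΣP(2001)Q(2000) = 1×121 + 28×40 + 749×8 + 10×13 = 121 + 1120 + 5992 + 130 = 7363
ΣP(2000)Q(2000) = 1×121 + 29×40 + 636×8 + 9×13 = 121 + 1160 + 5088 + 117 = 6486
link = 7363/6486 = 1.135214
Link 2001→2002:
ΣP(2002)Q(2001) = 1×100 + 23×33 + 614×9 + 10×12 = 100 + 759 + 5526 + 120 = 6505
ΣP(2001)Q(2001) = 1×100 + 28×33 + 749×9 + 10×12 = 100 + 924 + 6741 + 120 = 7885
link = 6505/7885 = 0.824984
Link 2002→2003:
ΣP(2003)Q(2002) = 1×109 + 29×36 + 584×10 + 12×12 = 109 + 1044 + 5840 + 144 = 7137
ΣP(2002)Q(2002) = 1×109 + 23×36 + 614×10 + 10×12 = 109 + 828 + 6140 + 120 = 7197
link = 7137/7197 = 0.991663
Chained index = 100 × 1.135214 × 0.824984 × 0.991663 = 92.8726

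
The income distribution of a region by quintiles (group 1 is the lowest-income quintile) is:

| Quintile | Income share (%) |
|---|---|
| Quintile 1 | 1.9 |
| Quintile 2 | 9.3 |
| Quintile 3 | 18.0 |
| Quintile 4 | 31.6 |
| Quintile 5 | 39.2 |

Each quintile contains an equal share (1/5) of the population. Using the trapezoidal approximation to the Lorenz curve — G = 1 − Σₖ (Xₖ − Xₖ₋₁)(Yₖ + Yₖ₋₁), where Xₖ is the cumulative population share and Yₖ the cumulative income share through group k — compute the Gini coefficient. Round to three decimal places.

0.388

Cumulative income shares Yₖ: 0.0190, 0.1120, 0.2920, 0.6080, 1.0000
Σ (Xₖ−Xₖ₋₁)(Yₖ+Yₖ₋₁) = (1/5)(0.0190+0.0000) + (1/5)(0.1120+0.0190) + (1/5)(0.2920+0.1120) + (1/5)(0.6080+0.2920) + (1/5)(1.0000+0.6080)
  = 0.0038 + 0.0262 + 0.0808 + 0.1800 + 0.3216 = 0.6124
G = 1 − 0.6124 = 0.3876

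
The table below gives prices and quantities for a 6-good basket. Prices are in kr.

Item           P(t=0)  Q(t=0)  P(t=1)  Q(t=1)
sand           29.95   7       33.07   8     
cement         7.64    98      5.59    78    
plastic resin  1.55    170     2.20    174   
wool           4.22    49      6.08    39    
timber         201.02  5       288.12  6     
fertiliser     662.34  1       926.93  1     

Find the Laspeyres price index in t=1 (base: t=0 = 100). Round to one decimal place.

123.3

Laspeyres price index uses base-period quantities as weights.
ΣP(t=1)·Q(t=0) = 33.07×7 + 5.59×98 + 2.20×170 + 6.08×49 + 288.12×5 + 926.93×1 = 231.49 + 547.82 + 374 + 297.92 + 1440.6 + 926.93 = 3818.76
ΣP(t=0)·Q(t=0) = 29.95×7 + 7.64×98 + 1.55×170 + 4.22×49 + 201.02×5 + 662.34×1 = 209.65 + 748.72 + 263.5 + 206.78 + 1005.1 + 662.34 = 3096.09
Index = 3818.76 / 3096.09 × 100 = 123.3414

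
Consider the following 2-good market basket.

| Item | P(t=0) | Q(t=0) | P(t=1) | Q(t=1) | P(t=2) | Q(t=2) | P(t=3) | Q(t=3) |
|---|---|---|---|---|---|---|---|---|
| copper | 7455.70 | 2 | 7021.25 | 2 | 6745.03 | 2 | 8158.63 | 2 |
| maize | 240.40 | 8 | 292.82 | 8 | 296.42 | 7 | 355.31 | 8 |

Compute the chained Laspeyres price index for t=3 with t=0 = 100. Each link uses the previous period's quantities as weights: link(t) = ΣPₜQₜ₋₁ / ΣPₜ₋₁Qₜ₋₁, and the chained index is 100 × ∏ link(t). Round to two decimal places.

Link t=0→t=1:
ΣP(t=1)Q(t=0) = 7021.25×2 + 292.82×8 = 14042.5 + 2342.56 = 16385.06
ΣP(t=0)Q(t=0) = 7455.70×2 + 240.40×8 = 14911.4 + 1923.2 = 16834.6
link = 16385.06/16834.6 = 0.973297
Link t=1→t=2:
ΣP(t=2)Q(t=1) = 6745.03×2 + 296.42×8 = 13490.06 + 2371.36 = 15861.42
ΣP(t=1)Q(t=1) = 7021.25×2 + 292.82×8 = 14042.5 + 2342.56 = 16385.06
link = 15861.42/16385.06 = 0.968042
Link t=2→t=3:
ΣP(t=3)Q(t=2) = 8158.63×2 + 355.31×7 = 16317.26 + 2487.17 = 18804.43
ΣP(t=2)Q(t=2) = 6745.03×2 + 296.42×7 = 13490.06 + 2074.94 = 15565
link = 18804.43/15565 = 1.208123
Chained index = 100 × 0.973297 × 0.968042 × 1.208123 = 113.8283

113.83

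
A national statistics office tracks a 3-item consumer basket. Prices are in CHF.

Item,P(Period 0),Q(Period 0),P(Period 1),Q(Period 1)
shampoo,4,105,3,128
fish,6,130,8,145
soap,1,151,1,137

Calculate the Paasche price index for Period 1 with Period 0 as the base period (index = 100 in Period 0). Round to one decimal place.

110.7

Paasche price index uses current-period quantities as weights.
ΣP(Period 1)·Q(Period 1) = 3×128 + 8×145 + 1×137 = 384 + 1160 + 137 = 1681
ΣP(Period 0)·Q(Period 1) = 4×128 + 6×145 + 1×137 = 512 + 870 + 137 = 1519
Index = 1681 / 1519 × 100 = 110.6649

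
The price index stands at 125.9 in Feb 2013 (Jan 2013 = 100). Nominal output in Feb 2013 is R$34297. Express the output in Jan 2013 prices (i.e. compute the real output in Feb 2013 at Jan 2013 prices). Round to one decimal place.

Real = Nominal ÷ (Index/100) = 34297 ÷ (125.9/100)
     = 34297 ÷ 1.259 = 27241.4615

27241.5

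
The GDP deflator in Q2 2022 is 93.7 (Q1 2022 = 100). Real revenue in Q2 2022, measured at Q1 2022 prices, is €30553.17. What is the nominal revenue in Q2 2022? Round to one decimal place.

Nominal = Real × (Index/100) = 30553.17 × (93.7/100)
        = 30553.17 × 0.937 = 28628.3203

28628.3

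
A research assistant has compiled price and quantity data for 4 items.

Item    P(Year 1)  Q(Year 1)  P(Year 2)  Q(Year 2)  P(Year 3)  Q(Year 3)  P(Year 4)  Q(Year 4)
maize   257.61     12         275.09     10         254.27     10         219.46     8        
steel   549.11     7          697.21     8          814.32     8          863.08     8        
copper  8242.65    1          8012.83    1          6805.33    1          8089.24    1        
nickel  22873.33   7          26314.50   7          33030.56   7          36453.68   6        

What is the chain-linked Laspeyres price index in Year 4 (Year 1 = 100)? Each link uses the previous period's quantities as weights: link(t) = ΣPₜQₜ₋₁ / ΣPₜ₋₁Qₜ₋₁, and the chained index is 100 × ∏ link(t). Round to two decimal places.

Link Year 1→Year 2:
ΣP(Year 2)Q(Year 1) = 275.09×12 + 697.21×7 + 8012.83×1 + 26314.50×7 = 3301.08 + 4880.47 + 8012.83 + 184201.5 = 200395.88
ΣP(Year 1)Q(Year 1) = 257.61×12 + 549.11×7 + 8242.65×1 + 22873.33×7 = 3091.32 + 3843.77 + 8242.65 + 160113.31 = 175291.05
link = 200395.88/175291.05 = 1.143218
Link Year 2→Year 3:
ΣP(Year 3)Q(Year 2) = 254.27×10 + 814.32×8 + 6805.33×1 + 33030.56×7 = 2542.7 + 6514.56 + 6805.33 + 231213.92 = 247076.51
ΣP(Year 2)Q(Year 2) = 275.09×10 + 697.21×8 + 8012.83×1 + 26314.50×7 = 2750.9 + 5577.68 + 8012.83 + 184201.5 = 200542.91
link = 247076.51/200542.91 = 1.232038
Link Year 3→Year 4:
ΣP(Year 4)Q(Year 3) = 219.46×10 + 863.08×8 + 8089.24×1 + 36453.68×7 = 2194.6 + 6904.64 + 8089.24 + 255175.76 = 272364.24
ΣP(Year 3)Q(Year 3) = 254.27×10 + 814.32×8 + 6805.33×1 + 33030.56×7 = 2542.7 + 6514.56 + 6805.33 + 231213.92 = 247076.51
link = 272364.24/247076.51 = 1.102348
Chained index = 100 × 1.143218 × 1.232038 × 1.102348 = 155.2644

155.26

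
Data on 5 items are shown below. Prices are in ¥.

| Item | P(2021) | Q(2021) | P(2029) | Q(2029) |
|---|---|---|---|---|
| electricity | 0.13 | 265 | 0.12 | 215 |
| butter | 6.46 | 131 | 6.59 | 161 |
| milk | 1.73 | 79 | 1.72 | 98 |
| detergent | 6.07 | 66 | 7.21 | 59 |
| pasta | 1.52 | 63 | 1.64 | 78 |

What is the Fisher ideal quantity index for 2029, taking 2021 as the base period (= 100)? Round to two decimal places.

Laspeyres component (base-period weights):
ΣP(2021)Q(2029) = 0.13×215 + 6.46×161 + 1.73×98 + 6.07×59 + 1.52×78 = 27.95 + 1040.06 + 169.54 + 358.13 + 118.56 = 1714.24
ΣP(2021)Q(2021) = 0.13×265 + 6.46×131 + 1.73×79 + 6.07×66 + 1.52×63 = 34.45 + 846.26 + 136.67 + 400.62 + 95.76 = 1513.76
L = 1714.24 / 1513.76 × 100 = 113.2438
Paasche component (current-period weights):
ΣP(2029)Q(2029) = 0.12×215 + 6.59×161 + 1.72×98 + 7.21×59 + 1.64×78 = 25.8 + 1060.99 + 168.56 + 425.39 + 127.92 = 1808.66
ΣP(2029)Q(2021) = 0.12×265 + 6.59×131 + 1.72×79 + 7.21×66 + 1.64×63 = 31.8 + 863.29 + 135.88 + 475.86 + 103.32 = 1610.15
P = 1808.66 / 1610.15 × 100 = 112.3287
Fisher = √(L × P) = √(113.2438 × 112.3287) = 112.7853

112.79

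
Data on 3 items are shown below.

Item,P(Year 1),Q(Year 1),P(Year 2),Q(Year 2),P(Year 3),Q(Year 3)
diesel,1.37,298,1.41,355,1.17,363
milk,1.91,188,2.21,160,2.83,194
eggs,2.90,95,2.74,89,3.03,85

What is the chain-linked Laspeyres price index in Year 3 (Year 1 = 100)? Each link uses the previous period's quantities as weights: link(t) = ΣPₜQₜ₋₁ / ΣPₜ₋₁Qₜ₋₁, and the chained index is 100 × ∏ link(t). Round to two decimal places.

Link Year 1→Year 2:
ΣP(Year 2)Q(Year 1) = 1.41×298 + 2.21×188 + 2.74×95 = 420.18 + 415.48 + 260.3 = 1095.96
ΣP(Year 1)Q(Year 1) = 1.37×298 + 1.91×188 + 2.90×95 = 408.26 + 359.08 + 275.5 = 1042.84
link = 1095.96/1042.84 = 1.050938
Link Year 2→Year 3:
ΣP(Year 3)Q(Year 2) = 1.17×355 + 2.83×160 + 3.03×89 = 415.35 + 452.8 + 269.67 = 1137.82
ΣP(Year 2)Q(Year 2) = 1.41×355 + 2.21×160 + 2.74×89 = 500.55 + 353.6 + 243.86 = 1098.01
link = 1137.82/1098.01 = 1.036257
Chained index = 100 × 1.050938 × 1.036257 = 108.9041

108.90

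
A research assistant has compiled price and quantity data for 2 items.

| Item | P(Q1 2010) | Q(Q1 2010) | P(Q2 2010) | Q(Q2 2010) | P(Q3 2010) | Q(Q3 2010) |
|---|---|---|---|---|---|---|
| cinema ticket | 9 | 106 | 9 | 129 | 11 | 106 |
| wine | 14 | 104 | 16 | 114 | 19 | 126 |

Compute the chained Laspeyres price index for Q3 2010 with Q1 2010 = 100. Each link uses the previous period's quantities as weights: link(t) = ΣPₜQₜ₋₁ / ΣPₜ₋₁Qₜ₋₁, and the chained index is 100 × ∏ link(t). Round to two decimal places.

Link Q1 2010→Q2 2010:
ΣP(Q2 2010)Q(Q1 2010) = 9×106 + 16×104 = 954 + 1664 = 2618
ΣP(Q1 2010)Q(Q1 2010) = 9×106 + 14×104 = 954 + 1456 = 2410
link = 2618/2410 = 1.086307
Link Q2 2010→Q3 2010:
ΣP(Q3 2010)Q(Q2 2010) = 11×129 + 19×114 = 1419 + 2166 = 3585
ΣP(Q2 2010)Q(Q2 2010) = 9×129 + 16×114 = 1161 + 1824 = 2985
link = 3585/2985 = 1.201005
Chained index = 100 × 1.086307 × 1.201005 = 130.4660

130.47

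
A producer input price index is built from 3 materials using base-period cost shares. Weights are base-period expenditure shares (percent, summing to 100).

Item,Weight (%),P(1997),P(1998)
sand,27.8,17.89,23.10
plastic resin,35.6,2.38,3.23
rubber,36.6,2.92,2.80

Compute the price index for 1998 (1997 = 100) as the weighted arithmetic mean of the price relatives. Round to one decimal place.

sand: 27.8 × (23.10/17.89) = 27.8 × 1.291224 = 35.8960
plastic resin: 35.6 × (3.23/2.38) = 35.6 × 1.357143 = 48.3143
rubber: 36.6 × (2.80/2.92) = 36.6 × 0.958904 = 35.0959
Index = Σ wᵢ·(p₁ᵢ/p₀ᵢ) = 35.8960 + 48.3143 + 35.0959 = 119.3062

119.3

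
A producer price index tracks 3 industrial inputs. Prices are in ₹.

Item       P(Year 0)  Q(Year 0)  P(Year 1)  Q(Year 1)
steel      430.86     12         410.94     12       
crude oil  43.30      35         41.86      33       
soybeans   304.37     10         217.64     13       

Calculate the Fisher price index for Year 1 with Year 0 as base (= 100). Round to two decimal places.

Laspeyres component (base-period weights):
ΣP(Year 1)Q(Year 0) = 410.94×12 + 41.86×35 + 217.64×10 = 4931.28 + 1465.1 + 2176.4 = 8572.78
ΣP(Year 0)Q(Year 0) = 430.86×12 + 43.30×35 + 304.37×10 = 5170.32 + 1515.5 + 3043.7 = 9729.52
L = 8572.78 / 9729.52 × 100 = 88.1110
Paasche component (current-period weights):
ΣP(Year 1)Q(Year 1) = 410.94×12 + 41.86×33 + 217.64×13 = 4931.28 + 1381.38 + 2829.32 = 9141.98
ΣP(Year 0)Q(Year 1) = 430.86×12 + 43.30×33 + 304.37×13 = 5170.32 + 1428.9 + 3956.81 = 10556.03
P = 9141.98 / 10556.03 × 100 = 86.6043
Fisher = √(L × P) = √(88.1110 × 86.6043) = 87.3544

87.35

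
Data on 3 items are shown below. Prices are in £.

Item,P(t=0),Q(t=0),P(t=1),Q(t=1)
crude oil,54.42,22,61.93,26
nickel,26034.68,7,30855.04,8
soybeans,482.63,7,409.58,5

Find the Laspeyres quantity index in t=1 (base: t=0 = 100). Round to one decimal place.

113.5

Laspeyres quantity index uses base-period prices as weights.
ΣP(t=0)·Q(t=1) = 54.42×26 + 26034.68×8 + 482.63×5 = 1414.92 + 208277.44 + 2413.15 = 212105.51
ΣP(t=0)·Q(t=0) = 54.42×22 + 26034.68×7 + 482.63×7 = 1197.24 + 182242.76 + 3378.41 = 186818.41
Index = 212105.51 / 186818.41 × 100 = 113.5357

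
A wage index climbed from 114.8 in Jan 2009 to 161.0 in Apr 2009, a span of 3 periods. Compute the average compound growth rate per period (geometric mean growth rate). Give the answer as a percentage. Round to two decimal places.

Growth factor = (161.0/114.8)^(1/3) = (1.402439)^(1/3) = 1.119338
Growth rate = 1.119338 − 1 = 0.119338 = 11.9338%

11.93%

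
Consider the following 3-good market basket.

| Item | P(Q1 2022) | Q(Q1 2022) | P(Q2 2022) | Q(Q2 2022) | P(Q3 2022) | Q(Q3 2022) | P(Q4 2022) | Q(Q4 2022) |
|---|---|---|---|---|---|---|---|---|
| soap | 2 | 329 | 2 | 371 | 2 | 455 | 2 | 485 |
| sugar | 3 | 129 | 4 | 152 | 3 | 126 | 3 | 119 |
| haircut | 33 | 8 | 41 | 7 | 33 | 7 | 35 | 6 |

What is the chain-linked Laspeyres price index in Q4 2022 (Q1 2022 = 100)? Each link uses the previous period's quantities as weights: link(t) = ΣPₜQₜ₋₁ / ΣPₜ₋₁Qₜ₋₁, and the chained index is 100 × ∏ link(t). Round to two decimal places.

Link Q1 2022→Q2 2022:
ΣP(Q2 2022)Q(Q1 2022) = 2×329 + 4×129 + 41×8 = 658 + 516 + 328 = 1502
ΣP(Q1 2022)Q(Q1 2022) = 2×329 + 3×129 + 33×8 = 658 + 387 + 264 = 1309
link = 1502/1309 = 1.147441
Link Q2 2022→Q3 2022:
ΣP(Q3 2022)Q(Q2 2022) = 2×371 + 3×152 + 33×7 = 742 + 456 + 231 = 1429
ΣP(Q2 2022)Q(Q2 2022) = 2×371 + 4×152 + 41×7 = 742 + 608 + 287 = 1637
link = 1429/1637 = 0.872938
Link Q3 2022→Q4 2022:
ΣP(Q4 2022)Q(Q3 2022) = 2×455 + 3×126 + 35×7 = 910 + 378 + 245 = 1533
ΣP(Q3 2022)Q(Q3 2022) = 2×455 + 3×126 + 33×7 = 910 + 378 + 231 = 1519
link = 1533/1519 = 1.009217
Chained index = 100 × 1.147441 × 0.872938 × 1.009217 = 101.0877

101.09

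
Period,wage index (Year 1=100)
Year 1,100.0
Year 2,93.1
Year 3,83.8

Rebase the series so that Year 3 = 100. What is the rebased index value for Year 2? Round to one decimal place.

Rebased(Year 2) = 93.1 / 83.8 × 100 = 111.0979

111.1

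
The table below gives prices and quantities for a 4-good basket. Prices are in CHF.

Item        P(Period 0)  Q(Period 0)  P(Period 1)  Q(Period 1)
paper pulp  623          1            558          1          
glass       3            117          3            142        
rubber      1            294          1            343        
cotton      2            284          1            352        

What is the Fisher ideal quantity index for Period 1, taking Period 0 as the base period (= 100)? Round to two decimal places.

Laspeyres component (base-period weights):
ΣP(Period 0)Q(Period 1) = 623×1 + 3×142 + 1×343 + 2×352 = 623 + 426 + 343 + 704 = 2096
ΣP(Period 0)Q(Period 0) = 623×1 + 3×117 + 1×294 + 2×284 = 623 + 351 + 294 + 568 = 1836
L = 2096 / 1836 × 100 = 114.1612
Paasche component (current-period weights):
ΣP(Period 1)Q(Period 1) = 558×1 + 3×142 + 1×343 + 1×352 = 558 + 426 + 343 + 352 = 1679
ΣP(Period 1)Q(Period 0) = 558×1 + 3×117 + 1×294 + 1×284 = 558 + 351 + 294 + 284 = 1487
P = 1679 / 1487 × 100 = 112.9119
Fisher = √(L × P) = √(114.1612 × 112.9119) = 113.5348

113.53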